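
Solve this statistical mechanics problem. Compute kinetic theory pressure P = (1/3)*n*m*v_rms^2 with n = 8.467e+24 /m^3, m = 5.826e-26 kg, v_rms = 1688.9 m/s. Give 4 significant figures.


Step 1: v_rms^2 = 1688.9^2 = 2.852e+06
Step 2: n*m = 8.467e+24*5.826e-26 = 0.4933
Step 3: P = (1/3)*0.4933*2.852e+06 = 4.69e+05 Pa

4.69e+05


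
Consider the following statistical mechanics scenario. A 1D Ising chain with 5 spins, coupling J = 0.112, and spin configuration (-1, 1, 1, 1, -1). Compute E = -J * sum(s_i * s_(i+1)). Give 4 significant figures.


Step 1: Nearest-neighbor products: -1, 1, 1, -1
Step 2: Sum of products = 0
Step 3: E = -0.112 * 0 = 0

0


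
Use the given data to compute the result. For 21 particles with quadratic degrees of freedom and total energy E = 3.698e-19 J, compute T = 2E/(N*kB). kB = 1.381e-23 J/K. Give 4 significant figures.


Step 1: Numerator = 2*E = 2*3.698e-19 = 7.396e-19 J
Step 2: Denominator = N*kB = 21*1.381e-23 = 2.9e-22
Step 3: T = 7.396e-19 / 2.9e-22 = 2550 K

2550


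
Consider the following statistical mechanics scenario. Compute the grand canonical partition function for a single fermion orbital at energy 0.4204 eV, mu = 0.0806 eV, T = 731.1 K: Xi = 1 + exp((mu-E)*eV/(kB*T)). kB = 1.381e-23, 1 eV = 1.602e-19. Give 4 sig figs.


Step 1: (mu - E) = 0.0806 - 0.4204 = -0.3398 eV
Step 2: x = (mu-E)*eV/(kB*T) = -0.3398*1.602e-19/(1.381e-23*731.1) = -5.392
Step 3: exp(x) = 0.004555
Step 4: Xi = 1 + 0.004555 = 1.005

1.005


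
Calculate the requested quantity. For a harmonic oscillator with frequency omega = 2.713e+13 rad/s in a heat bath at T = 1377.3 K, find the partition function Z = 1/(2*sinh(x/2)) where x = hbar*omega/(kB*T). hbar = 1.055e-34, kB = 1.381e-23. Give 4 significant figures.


Step 1: Compute x = hbar*omega/(kB*T) = 1.055e-34*2.713e+13/(1.381e-23*1377.3) = 0.1505
Step 2: x/2 = 0.07524
Step 3: sinh(x/2) = 0.07531
Step 4: Z = 1/(2*0.07531) = 6.639

6.639


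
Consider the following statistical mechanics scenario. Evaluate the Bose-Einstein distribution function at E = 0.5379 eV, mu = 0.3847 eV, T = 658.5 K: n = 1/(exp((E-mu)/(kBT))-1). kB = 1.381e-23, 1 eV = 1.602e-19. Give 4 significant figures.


Step 1: (E - mu) = 0.1532 eV
Step 2: x = (E-mu)*eV/(kB*T) = 0.1532*1.602e-19/(1.381e-23*658.5) = 2.699
Step 3: exp(x) = 14.86
Step 4: n = 1/(exp(x)-1) = 0.07214

0.07214


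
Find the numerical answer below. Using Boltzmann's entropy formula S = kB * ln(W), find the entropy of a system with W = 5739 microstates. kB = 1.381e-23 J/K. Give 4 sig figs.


Step 1: ln(W) = ln(5739) = 8.655
Step 2: S = kB * ln(W) = 1.381e-23 * 8.655
Step 3: S = 1.195e-22 J/K

1.195e-22


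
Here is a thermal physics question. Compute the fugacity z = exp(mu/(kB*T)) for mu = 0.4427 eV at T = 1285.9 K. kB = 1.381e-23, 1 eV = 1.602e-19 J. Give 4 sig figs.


Step 1: Convert mu to Joules: 0.4427*1.602e-19 = 7.092e-20 J
Step 2: kB*T = 1.381e-23*1285.9 = 1.776e-20 J
Step 3: mu/(kB*T) = 3.994
Step 4: z = exp(3.994) = 54.25

54.25


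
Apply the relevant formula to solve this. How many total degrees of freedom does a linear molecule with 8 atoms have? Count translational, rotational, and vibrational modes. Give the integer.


Step 1: Translational DOF = 3
Step 2: Rotational DOF (linear) = 2
Step 3: Vibrational DOF = 3*8 - 5 = 19
Step 4: Total = 3 + 2 + 19 = 24

24


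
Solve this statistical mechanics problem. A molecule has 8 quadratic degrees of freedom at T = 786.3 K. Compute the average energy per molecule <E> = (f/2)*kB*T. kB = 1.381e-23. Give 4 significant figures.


Step 1: f/2 = 8/2 = 4
Step 2: kB*T = 1.381e-23 * 786.3 = 1.086e-20
Step 3: <E> = 4 * 1.086e-20 = 4.344e-20 J

4.344e-20


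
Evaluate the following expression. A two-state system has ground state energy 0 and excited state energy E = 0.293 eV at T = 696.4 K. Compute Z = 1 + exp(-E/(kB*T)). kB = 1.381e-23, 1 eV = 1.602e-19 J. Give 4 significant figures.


Step 1: Compute beta*E = E*eV/(kB*T) = 0.293*1.602e-19/(1.381e-23*696.4) = 4.881
Step 2: exp(-beta*E) = exp(-4.881) = 0.007592
Step 3: Z = 1 + 0.007592 = 1.008

1.008


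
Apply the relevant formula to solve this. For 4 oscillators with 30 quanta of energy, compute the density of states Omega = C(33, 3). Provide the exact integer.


Step 1: Use binomial coefficient C(33, 3)
Step 2: Numerator = 33! / 30!
Step 3: Denominator = 3!
Step 4: Omega = 5456

5456


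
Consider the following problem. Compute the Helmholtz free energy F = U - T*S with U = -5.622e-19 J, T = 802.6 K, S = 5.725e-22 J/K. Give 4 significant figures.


Step 1: T*S = 802.6 * 5.725e-22 = 4.595e-19 J
Step 2: F = U - T*S = -5.622e-19 - 4.595e-19
Step 3: F = -1.022e-18 J

-1.022e-18


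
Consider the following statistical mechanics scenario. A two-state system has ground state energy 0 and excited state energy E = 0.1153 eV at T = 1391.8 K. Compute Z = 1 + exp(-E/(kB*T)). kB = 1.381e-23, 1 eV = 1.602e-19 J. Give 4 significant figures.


Step 1: Compute beta*E = E*eV/(kB*T) = 0.1153*1.602e-19/(1.381e-23*1391.8) = 0.961
Step 2: exp(-beta*E) = exp(-0.961) = 0.3825
Step 3: Z = 1 + 0.3825 = 1.383

1.383


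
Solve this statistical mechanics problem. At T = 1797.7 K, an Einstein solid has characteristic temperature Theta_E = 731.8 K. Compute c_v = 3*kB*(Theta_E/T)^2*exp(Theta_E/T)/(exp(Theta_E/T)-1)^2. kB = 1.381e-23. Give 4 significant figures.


Step 1: x = Theta_E/T = 731.8/1797.7 = 0.4071
Step 2: x^2 = 0.1657
Step 3: exp(x) = 1.502
Step 4: c_v = 3*1.381e-23*0.1657*1.502/(1.502-1)^2 = 4.086e-23

4.086e-23


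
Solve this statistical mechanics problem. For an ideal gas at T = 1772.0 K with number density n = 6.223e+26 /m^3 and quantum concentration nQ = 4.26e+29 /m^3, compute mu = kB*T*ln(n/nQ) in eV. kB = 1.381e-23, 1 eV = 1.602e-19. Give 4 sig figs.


Step 1: n/nQ = 6.223e+26/4.26e+29 = 0.001461
Step 2: ln(n/nQ) = -6.529
Step 3: mu = kB*T*ln(n/nQ) = 2.447e-20*-6.529 = -1.598e-19 J
Step 4: Convert to eV: -1.598e-19/1.602e-19 = -0.9973 eV

-0.9973


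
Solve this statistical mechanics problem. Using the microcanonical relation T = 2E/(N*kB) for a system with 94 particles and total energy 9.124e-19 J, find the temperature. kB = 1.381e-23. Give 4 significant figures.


Step 1: Numerator = 2*E = 2*9.124e-19 = 1.825e-18 J
Step 2: Denominator = N*kB = 94*1.381e-23 = 1.298e-21
Step 3: T = 1.825e-18 / 1.298e-21 = 1406 K

1406


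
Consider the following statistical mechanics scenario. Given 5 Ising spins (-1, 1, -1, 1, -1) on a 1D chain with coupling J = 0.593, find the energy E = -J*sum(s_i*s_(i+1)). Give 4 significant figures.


Step 1: Nearest-neighbor products: -1, -1, -1, -1
Step 2: Sum of products = -4
Step 3: E = -0.593 * -4 = 2.372

2.372


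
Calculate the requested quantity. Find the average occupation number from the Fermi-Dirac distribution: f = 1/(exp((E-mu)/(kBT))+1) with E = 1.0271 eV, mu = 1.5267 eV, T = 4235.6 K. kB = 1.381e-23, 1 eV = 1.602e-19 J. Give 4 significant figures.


Step 1: (E - mu) = 1.0271 - 1.5267 = -0.4996 eV
Step 2: Convert: (E-mu)*eV = -8.004e-20 J
Step 3: x = (E-mu)*eV/(kB*T) = -1.368
Step 4: f = 1/(exp(-1.368)+1) = 0.7971

0.7971


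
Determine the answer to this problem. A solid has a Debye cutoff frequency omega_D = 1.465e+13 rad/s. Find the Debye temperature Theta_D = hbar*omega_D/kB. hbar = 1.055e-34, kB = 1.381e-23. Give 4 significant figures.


Step 1: hbar*omega_D = 1.055e-34 * 1.465e+13 = 1.546e-21 J
Step 2: Theta_D = 1.546e-21 / 1.381e-23
Step 3: Theta_D = 111.9 K

111.9


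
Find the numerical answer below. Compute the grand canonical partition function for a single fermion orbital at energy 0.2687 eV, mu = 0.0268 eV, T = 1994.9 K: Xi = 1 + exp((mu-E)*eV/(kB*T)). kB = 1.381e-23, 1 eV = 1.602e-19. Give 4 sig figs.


Step 1: (mu - E) = 0.0268 - 0.2687 = -0.2419 eV
Step 2: x = (mu-E)*eV/(kB*T) = -0.2419*1.602e-19/(1.381e-23*1994.9) = -1.407
Step 3: exp(x) = 0.245
Step 4: Xi = 1 + 0.245 = 1.245

1.245


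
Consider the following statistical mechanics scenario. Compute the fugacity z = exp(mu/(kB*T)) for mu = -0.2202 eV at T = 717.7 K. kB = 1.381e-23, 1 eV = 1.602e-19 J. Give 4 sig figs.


Step 1: Convert mu to Joules: -0.2202*1.602e-19 = -3.528e-20 J
Step 2: kB*T = 1.381e-23*717.7 = 9.911e-21 J
Step 3: mu/(kB*T) = -3.559
Step 4: z = exp(-3.559) = 0.02846

0.02846


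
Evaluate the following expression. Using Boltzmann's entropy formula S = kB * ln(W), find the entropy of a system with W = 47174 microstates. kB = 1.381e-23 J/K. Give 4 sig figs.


Step 1: ln(W) = ln(47174) = 10.76
Step 2: S = kB * ln(W) = 1.381e-23 * 10.76
Step 3: S = 1.486e-22 J/K

1.486e-22


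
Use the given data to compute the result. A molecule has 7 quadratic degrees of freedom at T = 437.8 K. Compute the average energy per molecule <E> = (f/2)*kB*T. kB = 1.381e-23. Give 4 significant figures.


Step 1: f/2 = 7/2 = 3.5
Step 2: kB*T = 1.381e-23 * 437.8 = 6.046e-21
Step 3: <E> = 3.5 * 6.046e-21 = 2.116e-20 J

2.116e-20


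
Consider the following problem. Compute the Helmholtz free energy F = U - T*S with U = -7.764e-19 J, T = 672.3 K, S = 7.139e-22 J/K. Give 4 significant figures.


Step 1: T*S = 672.3 * 7.139e-22 = 4.8e-19 J
Step 2: F = U - T*S = -7.764e-19 - 4.8e-19
Step 3: F = -1.256e-18 J

-1.256e-18


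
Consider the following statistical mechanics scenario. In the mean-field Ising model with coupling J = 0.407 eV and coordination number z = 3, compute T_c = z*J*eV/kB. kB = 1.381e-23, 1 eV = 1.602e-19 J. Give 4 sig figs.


Step 1: z*J = 3*0.407 = 1.221 eV
Step 2: Convert to Joules: 1.221*1.602e-19 = 1.956e-19 J
Step 3: T_c = 1.956e-19 / 1.381e-23 = 1.416e+04 K

1.416e+04


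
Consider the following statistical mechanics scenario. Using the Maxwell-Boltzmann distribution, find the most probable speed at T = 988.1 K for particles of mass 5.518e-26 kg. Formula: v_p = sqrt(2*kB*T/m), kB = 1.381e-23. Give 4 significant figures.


Step 1: Numerator = 2*kB*T = 2*1.381e-23*988.1 = 2.729e-20
Step 2: Ratio = 2.729e-20 / 5.518e-26 = 4.946e+05
Step 3: v_p = sqrt(4.946e+05) = 703.3 m/s

703.3


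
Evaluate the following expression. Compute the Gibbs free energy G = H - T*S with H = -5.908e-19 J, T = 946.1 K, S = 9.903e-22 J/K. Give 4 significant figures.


Step 1: T*S = 946.1 * 9.903e-22 = 9.369e-19 J
Step 2: G = H - T*S = -5.908e-19 - 9.369e-19
Step 3: G = -1.528e-18 J

-1.528e-18


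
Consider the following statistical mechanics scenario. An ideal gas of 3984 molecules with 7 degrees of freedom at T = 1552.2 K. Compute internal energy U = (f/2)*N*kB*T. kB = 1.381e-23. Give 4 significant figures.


Step 1: f/2 = 7/2 = 3.5
Step 2: N*kB*T = 3984*1.381e-23*1552.2 = 8.54e-17
Step 3: U = 3.5 * 8.54e-17 = 2.989e-16 J

2.989e-16


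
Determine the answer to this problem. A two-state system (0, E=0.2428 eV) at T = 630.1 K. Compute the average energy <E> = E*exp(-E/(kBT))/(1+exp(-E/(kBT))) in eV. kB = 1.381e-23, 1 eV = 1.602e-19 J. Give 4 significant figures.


Step 1: beta*E = 0.2428*1.602e-19/(1.381e-23*630.1) = 4.47
Step 2: exp(-beta*E) = 0.01145
Step 3: <E> = 0.2428*0.01145/(1+0.01145) = 0.002748 eV

0.002748


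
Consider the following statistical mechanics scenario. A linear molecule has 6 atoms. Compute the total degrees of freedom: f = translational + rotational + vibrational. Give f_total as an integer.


Step 1: Translational DOF = 3
Step 2: Rotational DOF (linear) = 2
Step 3: Vibrational DOF = 3*6 - 5 = 13
Step 4: Total = 3 + 2 + 13 = 18

18


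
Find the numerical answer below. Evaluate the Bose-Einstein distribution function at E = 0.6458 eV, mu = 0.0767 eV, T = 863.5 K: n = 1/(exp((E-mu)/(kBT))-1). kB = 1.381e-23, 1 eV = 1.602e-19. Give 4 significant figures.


Step 1: (E - mu) = 0.5691 eV
Step 2: x = (E-mu)*eV/(kB*T) = 0.5691*1.602e-19/(1.381e-23*863.5) = 7.645
Step 3: exp(x) = 2091
Step 4: n = 1/(exp(x)-1) = 0.0004785

0.0004785


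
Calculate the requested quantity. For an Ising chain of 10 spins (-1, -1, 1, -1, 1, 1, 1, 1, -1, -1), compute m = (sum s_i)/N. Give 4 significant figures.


Step 1: Count up spins (+1): 5, down spins (-1): 5
Step 2: Total magnetization M = 5 - 5 = 0
Step 3: m = M/N = 0/10 = 0

0


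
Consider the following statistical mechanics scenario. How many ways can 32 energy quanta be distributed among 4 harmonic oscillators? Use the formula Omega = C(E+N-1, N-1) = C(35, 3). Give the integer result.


Step 1: Use binomial coefficient C(35, 3)
Step 2: Numerator = 35! / 32!
Step 3: Denominator = 3!
Step 4: Omega = 6545

6545


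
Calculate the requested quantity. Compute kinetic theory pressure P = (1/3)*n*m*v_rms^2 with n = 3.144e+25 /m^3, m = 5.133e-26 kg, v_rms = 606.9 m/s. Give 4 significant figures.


Step 1: v_rms^2 = 606.9^2 = 3.683e+05
Step 2: n*m = 3.144e+25*5.133e-26 = 1.614
Step 3: P = (1/3)*1.614*3.683e+05 = 1.981e+05 Pa

1.981e+05


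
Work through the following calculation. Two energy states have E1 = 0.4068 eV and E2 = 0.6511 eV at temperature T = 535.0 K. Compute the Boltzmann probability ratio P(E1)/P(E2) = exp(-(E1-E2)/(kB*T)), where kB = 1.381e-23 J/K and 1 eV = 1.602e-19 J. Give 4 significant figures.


Step 1: Compute energy difference dE = E1 - E2 = 0.4068 - 0.6511 = -0.2443 eV
Step 2: Convert to Joules: dE_J = -0.2443 * 1.602e-19 = -3.914e-20 J
Step 3: Compute exponent = -dE_J / (kB * T) = -(-3.914e-20) / (1.381e-23 * 535.0) = 5.297
Step 4: P(E1)/P(E2) = exp(5.297) = 199.8

199.8


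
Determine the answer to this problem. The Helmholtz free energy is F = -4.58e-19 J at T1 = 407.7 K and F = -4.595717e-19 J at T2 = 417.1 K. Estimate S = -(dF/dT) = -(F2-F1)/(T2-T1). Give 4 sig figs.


Step 1: dF = F2 - F1 = -4.595717e-19 - (-4.58e-19) = -1.5717e-21 J
Step 2: dT = T2 - T1 = 417.1 - 407.7 = 9.4 K
Step 3: S = -dF/dT = -(-1.5717e-21)/9.4 = 1.672e-22 J/K

1.672e-22


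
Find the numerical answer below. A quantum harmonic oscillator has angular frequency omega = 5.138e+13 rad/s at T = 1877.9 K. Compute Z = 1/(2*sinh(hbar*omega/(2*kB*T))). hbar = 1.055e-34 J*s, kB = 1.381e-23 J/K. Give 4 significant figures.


Step 1: Compute x = hbar*omega/(kB*T) = 1.055e-34*5.138e+13/(1.381e-23*1877.9) = 0.209
Step 2: x/2 = 0.1045
Step 3: sinh(x/2) = 0.1047
Step 4: Z = 1/(2*0.1047) = 4.776

4.776


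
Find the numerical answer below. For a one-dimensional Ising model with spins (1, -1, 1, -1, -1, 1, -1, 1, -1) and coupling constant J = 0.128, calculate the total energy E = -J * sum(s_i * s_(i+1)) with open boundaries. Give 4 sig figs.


Step 1: Nearest-neighbor products: -1, -1, -1, 1, -1, -1, -1, -1
Step 2: Sum of products = -6
Step 3: E = -0.128 * -6 = 0.768

0.768


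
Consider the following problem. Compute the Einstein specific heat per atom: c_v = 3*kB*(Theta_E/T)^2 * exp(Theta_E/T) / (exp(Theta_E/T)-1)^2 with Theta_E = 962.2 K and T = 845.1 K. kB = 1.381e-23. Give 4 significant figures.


Step 1: x = Theta_E/T = 962.2/845.1 = 1.139
Step 2: x^2 = 1.296
Step 3: exp(x) = 3.122
Step 4: c_v = 3*1.381e-23*1.296*3.122/(3.122-1)^2 = 3.723e-23

3.723e-23


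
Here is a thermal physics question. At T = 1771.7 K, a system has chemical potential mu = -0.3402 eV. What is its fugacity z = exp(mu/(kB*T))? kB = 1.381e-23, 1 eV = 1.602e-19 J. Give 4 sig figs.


Step 1: Convert mu to Joules: -0.3402*1.602e-19 = -5.45e-20 J
Step 2: kB*T = 1.381e-23*1771.7 = 2.447e-20 J
Step 3: mu/(kB*T) = -2.227
Step 4: z = exp(-2.227) = 0.1078

0.1078


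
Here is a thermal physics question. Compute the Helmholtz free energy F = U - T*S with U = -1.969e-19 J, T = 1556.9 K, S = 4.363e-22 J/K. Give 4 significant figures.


Step 1: T*S = 1556.9 * 4.363e-22 = 6.793e-19 J
Step 2: F = U - T*S = -1.969e-19 - 6.793e-19
Step 3: F = -8.762e-19 J

-8.762e-19


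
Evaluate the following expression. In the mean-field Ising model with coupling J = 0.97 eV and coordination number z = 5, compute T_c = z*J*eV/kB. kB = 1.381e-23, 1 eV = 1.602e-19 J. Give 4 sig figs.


Step 1: z*J = 5*0.97 = 4.85 eV
Step 2: Convert to Joules: 4.85*1.602e-19 = 7.77e-19 J
Step 3: T_c = 7.77e-19 / 1.381e-23 = 5.626e+04 K

5.626e+04


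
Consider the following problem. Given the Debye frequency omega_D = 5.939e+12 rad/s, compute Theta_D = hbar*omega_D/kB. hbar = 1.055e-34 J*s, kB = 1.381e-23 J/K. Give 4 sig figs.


Step 1: hbar*omega_D = 1.055e-34 * 5.939e+12 = 6.266e-22 J
Step 2: Theta_D = 6.266e-22 / 1.381e-23
Step 3: Theta_D = 45.37 K

45.37


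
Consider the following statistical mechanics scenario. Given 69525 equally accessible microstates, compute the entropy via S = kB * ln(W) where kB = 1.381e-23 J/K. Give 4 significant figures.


Step 1: ln(W) = ln(69525) = 11.15
Step 2: S = kB * ln(W) = 1.381e-23 * 11.15
Step 3: S = 1.54e-22 J/K

1.54e-22


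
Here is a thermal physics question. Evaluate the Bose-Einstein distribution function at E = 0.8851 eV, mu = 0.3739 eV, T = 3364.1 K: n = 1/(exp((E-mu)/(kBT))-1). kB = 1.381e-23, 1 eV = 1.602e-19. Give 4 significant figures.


Step 1: (E - mu) = 0.5112 eV
Step 2: x = (E-mu)*eV/(kB*T) = 0.5112*1.602e-19/(1.381e-23*3364.1) = 1.763
Step 3: exp(x) = 5.828
Step 4: n = 1/(exp(x)-1) = 0.2071

0.2071


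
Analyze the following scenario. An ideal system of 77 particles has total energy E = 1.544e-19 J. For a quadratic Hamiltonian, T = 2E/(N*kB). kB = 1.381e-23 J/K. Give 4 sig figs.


Step 1: Numerator = 2*E = 2*1.544e-19 = 3.088e-19 J
Step 2: Denominator = N*kB = 77*1.381e-23 = 1.063e-21
Step 3: T = 3.088e-19 / 1.063e-21 = 290.4 K

290.4


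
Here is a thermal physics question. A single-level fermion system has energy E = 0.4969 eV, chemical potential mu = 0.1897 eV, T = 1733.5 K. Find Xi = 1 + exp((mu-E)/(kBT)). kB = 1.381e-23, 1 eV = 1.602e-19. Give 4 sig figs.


Step 1: (mu - E) = 0.1897 - 0.4969 = -0.3072 eV
Step 2: x = (mu-E)*eV/(kB*T) = -0.3072*1.602e-19/(1.381e-23*1733.5) = -2.056
Step 3: exp(x) = 0.128
Step 4: Xi = 1 + 0.128 = 1.128

1.128


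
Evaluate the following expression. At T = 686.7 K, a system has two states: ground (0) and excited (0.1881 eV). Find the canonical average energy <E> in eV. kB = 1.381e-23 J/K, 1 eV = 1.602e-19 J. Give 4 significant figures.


Step 1: beta*E = 0.1881*1.602e-19/(1.381e-23*686.7) = 3.178
Step 2: exp(-beta*E) = 0.04169
Step 3: <E> = 0.1881*0.04169/(1+0.04169) = 0.007528 eV

0.007528


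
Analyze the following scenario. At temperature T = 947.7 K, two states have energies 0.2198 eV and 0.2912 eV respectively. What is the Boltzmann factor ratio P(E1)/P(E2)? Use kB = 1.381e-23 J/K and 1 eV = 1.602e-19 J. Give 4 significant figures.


Step 1: Compute energy difference dE = E1 - E2 = 0.2198 - 0.2912 = -0.0714 eV
Step 2: Convert to Joules: dE_J = -0.0714 * 1.602e-19 = -1.144e-20 J
Step 3: Compute exponent = -dE_J / (kB * T) = -(-1.144e-20) / (1.381e-23 * 947.7) = 0.874
Step 4: P(E1)/P(E2) = exp(0.874) = 2.396

2.396


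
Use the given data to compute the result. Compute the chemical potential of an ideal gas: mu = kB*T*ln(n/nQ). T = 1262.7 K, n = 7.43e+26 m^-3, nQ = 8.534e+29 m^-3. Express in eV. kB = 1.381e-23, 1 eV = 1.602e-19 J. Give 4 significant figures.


Step 1: n/nQ = 7.43e+26/8.534e+29 = 0.0008706
Step 2: ln(n/nQ) = -7.046
Step 3: mu = kB*T*ln(n/nQ) = 1.744e-20*-7.046 = -1.229e-19 J
Step 4: Convert to eV: -1.229e-19/1.602e-19 = -0.767 eV

-0.767


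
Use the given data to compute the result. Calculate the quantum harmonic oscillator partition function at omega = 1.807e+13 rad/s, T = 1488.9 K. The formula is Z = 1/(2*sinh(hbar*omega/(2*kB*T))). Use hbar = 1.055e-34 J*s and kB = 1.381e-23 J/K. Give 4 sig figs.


Step 1: Compute x = hbar*omega/(kB*T) = 1.055e-34*1.807e+13/(1.381e-23*1488.9) = 0.09272
Step 2: x/2 = 0.04636
Step 3: sinh(x/2) = 0.04637
Step 4: Z = 1/(2*0.04637) = 10.78

10.78


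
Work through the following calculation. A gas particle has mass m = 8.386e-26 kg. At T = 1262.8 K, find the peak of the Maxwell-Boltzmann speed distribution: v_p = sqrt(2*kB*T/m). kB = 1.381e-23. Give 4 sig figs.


Step 1: Numerator = 2*kB*T = 2*1.381e-23*1262.8 = 3.488e-20
Step 2: Ratio = 3.488e-20 / 8.386e-26 = 4.159e+05
Step 3: v_p = sqrt(4.159e+05) = 644.9 m/s

644.9


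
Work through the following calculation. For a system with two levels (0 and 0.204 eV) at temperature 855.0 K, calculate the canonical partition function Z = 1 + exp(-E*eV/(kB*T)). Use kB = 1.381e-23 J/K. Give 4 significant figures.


Step 1: Compute beta*E = E*eV/(kB*T) = 0.204*1.602e-19/(1.381e-23*855.0) = 2.768
Step 2: exp(-beta*E) = exp(-2.768) = 0.0628
Step 3: Z = 1 + 0.0628 = 1.063

1.063


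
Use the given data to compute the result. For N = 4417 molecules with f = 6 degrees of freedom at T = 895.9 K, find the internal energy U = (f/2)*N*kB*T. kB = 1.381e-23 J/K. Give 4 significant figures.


Step 1: f/2 = 6/2 = 3.0
Step 2: N*kB*T = 4417*1.381e-23*895.9 = 5.465e-17
Step 3: U = 3.0 * 5.465e-17 = 1.639e-16 J

1.639e-16


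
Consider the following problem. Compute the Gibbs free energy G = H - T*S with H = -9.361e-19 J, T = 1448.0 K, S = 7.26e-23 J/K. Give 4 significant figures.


Step 1: T*S = 1448.0 * 7.26e-23 = 1.051e-19 J
Step 2: G = H - T*S = -9.361e-19 - 1.051e-19
Step 3: G = -1.041e-18 J

-1.041e-18


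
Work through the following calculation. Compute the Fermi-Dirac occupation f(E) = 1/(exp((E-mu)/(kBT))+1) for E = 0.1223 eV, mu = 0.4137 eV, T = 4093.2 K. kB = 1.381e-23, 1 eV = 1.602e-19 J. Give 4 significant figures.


Step 1: (E - mu) = 0.1223 - 0.4137 = -0.2914 eV
Step 2: Convert: (E-mu)*eV = -4.668e-20 J
Step 3: x = (E-mu)*eV/(kB*T) = -0.8258
Step 4: f = 1/(exp(-0.8258)+1) = 0.6955

0.6955


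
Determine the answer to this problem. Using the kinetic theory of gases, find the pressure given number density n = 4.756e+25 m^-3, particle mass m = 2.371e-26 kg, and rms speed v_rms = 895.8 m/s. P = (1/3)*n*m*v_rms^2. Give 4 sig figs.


Step 1: v_rms^2 = 895.8^2 = 8.025e+05
Step 2: n*m = 4.756e+25*2.371e-26 = 1.128
Step 3: P = (1/3)*1.128*8.025e+05 = 3.016e+05 Pa

3.016e+05


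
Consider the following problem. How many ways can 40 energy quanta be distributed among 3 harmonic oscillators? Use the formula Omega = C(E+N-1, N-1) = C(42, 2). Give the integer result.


Step 1: Use binomial coefficient C(42, 2)
Step 2: Numerator = 42! / 40!
Step 3: Denominator = 2!
Step 4: Omega = 861

861


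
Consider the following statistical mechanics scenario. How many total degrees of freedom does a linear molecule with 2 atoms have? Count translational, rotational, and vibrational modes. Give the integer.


Step 1: Translational DOF = 3
Step 2: Rotational DOF (linear) = 2
Step 3: Vibrational DOF = 3*2 - 5 = 1
Step 4: Total = 3 + 2 + 1 = 6

6


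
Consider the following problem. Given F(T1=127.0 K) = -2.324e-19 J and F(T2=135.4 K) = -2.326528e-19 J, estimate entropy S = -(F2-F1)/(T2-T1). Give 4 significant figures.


Step 1: dF = F2 - F1 = -2.326528e-19 - (-2.324e-19) = -2.528e-22 J
Step 2: dT = T2 - T1 = 135.4 - 127.0 = 8.4 K
Step 3: S = -dF/dT = -(-2.528e-22)/8.4 = 3.01e-23 J/K

3.01e-23


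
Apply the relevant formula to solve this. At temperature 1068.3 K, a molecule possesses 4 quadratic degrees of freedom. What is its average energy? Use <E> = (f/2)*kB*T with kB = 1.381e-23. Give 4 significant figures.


Step 1: f/2 = 4/2 = 2
Step 2: kB*T = 1.381e-23 * 1068.3 = 1.475e-20
Step 3: <E> = 2 * 1.475e-20 = 2.951e-20 J

2.951e-20


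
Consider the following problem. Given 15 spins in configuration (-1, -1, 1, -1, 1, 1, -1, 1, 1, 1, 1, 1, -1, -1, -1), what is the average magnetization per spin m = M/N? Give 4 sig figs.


Step 1: Count up spins (+1): 8, down spins (-1): 7
Step 2: Total magnetization M = 8 - 7 = 1
Step 3: m = M/N = 1/15 = 0.06667

0.06667


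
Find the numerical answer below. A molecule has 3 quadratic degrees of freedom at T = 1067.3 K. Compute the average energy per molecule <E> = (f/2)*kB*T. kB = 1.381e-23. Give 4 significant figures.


Step 1: f/2 = 3/2 = 1.5
Step 2: kB*T = 1.381e-23 * 1067.3 = 1.474e-20
Step 3: <E> = 1.5 * 1.474e-20 = 2.211e-20 J

2.211e-20


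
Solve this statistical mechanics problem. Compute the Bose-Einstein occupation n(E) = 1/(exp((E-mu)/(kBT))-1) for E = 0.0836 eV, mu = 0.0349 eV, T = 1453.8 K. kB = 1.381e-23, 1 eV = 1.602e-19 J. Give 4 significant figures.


Step 1: (E - mu) = 0.0487 eV
Step 2: x = (E-mu)*eV/(kB*T) = 0.0487*1.602e-19/(1.381e-23*1453.8) = 0.3886
Step 3: exp(x) = 1.475
Step 4: n = 1/(exp(x)-1) = 2.106

2.106


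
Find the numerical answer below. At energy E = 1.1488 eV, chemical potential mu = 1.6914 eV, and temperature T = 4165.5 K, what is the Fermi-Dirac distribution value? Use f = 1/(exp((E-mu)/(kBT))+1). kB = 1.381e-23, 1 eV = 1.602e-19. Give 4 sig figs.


Step 1: (E - mu) = 1.1488 - 1.6914 = -0.5426 eV
Step 2: Convert: (E-mu)*eV = -8.692e-20 J
Step 3: x = (E-mu)*eV/(kB*T) = -1.511
Step 4: f = 1/(exp(-1.511)+1) = 0.8192

0.8192


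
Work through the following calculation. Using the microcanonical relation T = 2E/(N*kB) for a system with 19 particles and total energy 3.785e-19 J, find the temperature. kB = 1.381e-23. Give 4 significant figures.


Step 1: Numerator = 2*E = 2*3.785e-19 = 7.57e-19 J
Step 2: Denominator = N*kB = 19*1.381e-23 = 2.624e-22
Step 3: T = 7.57e-19 / 2.624e-22 = 2885 K

2885


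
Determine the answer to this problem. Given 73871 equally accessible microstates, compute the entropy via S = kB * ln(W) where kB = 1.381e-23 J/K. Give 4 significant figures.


Step 1: ln(W) = ln(73871) = 11.21
Step 2: S = kB * ln(W) = 1.381e-23 * 11.21
Step 3: S = 1.548e-22 J/K

1.548e-22


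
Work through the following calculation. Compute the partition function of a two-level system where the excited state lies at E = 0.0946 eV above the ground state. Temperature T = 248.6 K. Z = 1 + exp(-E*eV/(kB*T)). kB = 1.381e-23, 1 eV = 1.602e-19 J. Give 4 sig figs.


Step 1: Compute beta*E = E*eV/(kB*T) = 0.0946*1.602e-19/(1.381e-23*248.6) = 4.414
Step 2: exp(-beta*E) = exp(-4.414) = 0.0121
Step 3: Z = 1 + 0.0121 = 1.012

1.012


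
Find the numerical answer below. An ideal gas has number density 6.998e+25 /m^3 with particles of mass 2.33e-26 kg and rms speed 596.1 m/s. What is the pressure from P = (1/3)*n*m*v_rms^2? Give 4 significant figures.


Step 1: v_rms^2 = 596.1^2 = 3.553e+05
Step 2: n*m = 6.998e+25*2.33e-26 = 1.631
Step 3: P = (1/3)*1.631*3.553e+05 = 1.931e+05 Pa

1.931e+05


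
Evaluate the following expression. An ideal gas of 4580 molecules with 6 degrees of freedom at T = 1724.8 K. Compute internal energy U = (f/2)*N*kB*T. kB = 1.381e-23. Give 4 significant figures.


Step 1: f/2 = 6/2 = 3.0
Step 2: N*kB*T = 4580*1.381e-23*1724.8 = 1.091e-16
Step 3: U = 3.0 * 1.091e-16 = 3.273e-16 J

3.273e-16


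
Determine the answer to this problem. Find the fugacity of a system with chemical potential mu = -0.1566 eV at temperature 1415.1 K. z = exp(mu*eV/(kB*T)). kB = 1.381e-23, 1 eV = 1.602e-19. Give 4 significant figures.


Step 1: Convert mu to Joules: -0.1566*1.602e-19 = -2.509e-20 J
Step 2: kB*T = 1.381e-23*1415.1 = 1.954e-20 J
Step 3: mu/(kB*T) = -1.284
Step 4: z = exp(-1.284) = 0.277

0.277


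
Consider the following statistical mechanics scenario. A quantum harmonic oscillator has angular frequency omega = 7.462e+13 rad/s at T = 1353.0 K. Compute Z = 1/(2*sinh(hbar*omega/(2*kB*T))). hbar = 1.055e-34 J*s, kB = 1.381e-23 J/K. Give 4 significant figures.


Step 1: Compute x = hbar*omega/(kB*T) = 1.055e-34*7.462e+13/(1.381e-23*1353.0) = 0.4213
Step 2: x/2 = 0.2107
Step 3: sinh(x/2) = 0.2122
Step 4: Z = 1/(2*0.2122) = 2.356

2.356


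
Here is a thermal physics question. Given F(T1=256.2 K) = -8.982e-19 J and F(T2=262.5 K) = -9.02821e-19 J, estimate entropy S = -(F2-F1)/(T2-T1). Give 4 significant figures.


Step 1: dF = F2 - F1 = -9.02821e-19 - (-8.982e-19) = -4.621e-21 J
Step 2: dT = T2 - T1 = 262.5 - 256.2 = 6.3 K
Step 3: S = -dF/dT = -(-4.621e-21)/6.3 = 7.335e-22 J/K

7.335e-22


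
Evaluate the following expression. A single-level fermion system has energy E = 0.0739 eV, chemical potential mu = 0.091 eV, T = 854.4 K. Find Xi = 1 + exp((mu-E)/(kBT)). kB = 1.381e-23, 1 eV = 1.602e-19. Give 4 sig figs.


Step 1: (mu - E) = 0.091 - 0.0739 = 0.0171 eV
Step 2: x = (mu-E)*eV/(kB*T) = 0.0171*1.602e-19/(1.381e-23*854.4) = 0.2322
Step 3: exp(x) = 1.261
Step 4: Xi = 1 + 1.261 = 2.261

2.261


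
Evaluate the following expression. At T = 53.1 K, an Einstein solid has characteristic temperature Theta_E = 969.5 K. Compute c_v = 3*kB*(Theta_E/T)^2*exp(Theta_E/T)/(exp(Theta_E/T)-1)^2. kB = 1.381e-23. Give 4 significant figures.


Step 1: x = Theta_E/T = 969.5/53.1 = 18.26
Step 2: x^2 = 333.4
Step 3: exp(x) = 8.499e+07
Step 4: c_v = 3*1.381e-23*333.4*8.499e+07/(8.499e+07-1)^2 = 1.625e-28

1.625e-28


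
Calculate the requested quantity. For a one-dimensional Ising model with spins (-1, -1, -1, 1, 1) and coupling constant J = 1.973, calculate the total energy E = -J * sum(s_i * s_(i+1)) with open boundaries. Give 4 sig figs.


Step 1: Nearest-neighbor products: 1, 1, -1, 1
Step 2: Sum of products = 2
Step 3: E = -1.973 * 2 = -3.946

-3.946


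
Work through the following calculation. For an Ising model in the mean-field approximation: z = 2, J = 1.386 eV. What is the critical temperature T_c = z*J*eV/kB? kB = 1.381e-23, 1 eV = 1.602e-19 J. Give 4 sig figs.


Step 1: z*J = 2*1.386 = 2.772 eV
Step 2: Convert to Joules: 2.772*1.602e-19 = 4.441e-19 J
Step 3: T_c = 4.441e-19 / 1.381e-23 = 3.216e+04 K

3.216e+04


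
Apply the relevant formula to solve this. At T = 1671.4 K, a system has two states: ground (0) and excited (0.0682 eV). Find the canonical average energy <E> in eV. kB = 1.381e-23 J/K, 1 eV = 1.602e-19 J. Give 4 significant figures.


Step 1: beta*E = 0.0682*1.602e-19/(1.381e-23*1671.4) = 0.4733
Step 2: exp(-beta*E) = 0.6229
Step 3: <E> = 0.0682*0.6229/(1+0.6229) = 0.02618 eV

0.02618


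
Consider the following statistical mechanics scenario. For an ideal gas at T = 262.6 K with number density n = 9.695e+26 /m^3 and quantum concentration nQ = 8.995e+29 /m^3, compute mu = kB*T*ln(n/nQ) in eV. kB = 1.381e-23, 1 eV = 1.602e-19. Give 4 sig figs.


Step 1: n/nQ = 9.695e+26/8.995e+29 = 0.001078
Step 2: ln(n/nQ) = -6.833
Step 3: mu = kB*T*ln(n/nQ) = 3.627e-21*-6.833 = -2.478e-20 J
Step 4: Convert to eV: -2.478e-20/1.602e-19 = -0.1547 eV

-0.1547


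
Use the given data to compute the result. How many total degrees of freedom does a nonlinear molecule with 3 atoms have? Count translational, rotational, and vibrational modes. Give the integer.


Step 1: Translational DOF = 3
Step 2: Rotational DOF (nonlinear) = 3
Step 3: Vibrational DOF = 3*3 - 6 = 3
Step 4: Total = 3 + 3 + 3 = 9

9


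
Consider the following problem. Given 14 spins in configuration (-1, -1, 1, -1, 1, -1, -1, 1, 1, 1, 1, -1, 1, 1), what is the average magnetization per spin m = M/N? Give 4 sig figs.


Step 1: Count up spins (+1): 8, down spins (-1): 6
Step 2: Total magnetization M = 8 - 6 = 2
Step 3: m = M/N = 2/14 = 0.1429

0.1429


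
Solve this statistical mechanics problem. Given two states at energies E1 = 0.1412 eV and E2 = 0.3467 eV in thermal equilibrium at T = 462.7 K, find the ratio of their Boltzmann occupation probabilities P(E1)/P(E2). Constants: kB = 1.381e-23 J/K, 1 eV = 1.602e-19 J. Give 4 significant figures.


Step 1: Compute energy difference dE = E1 - E2 = 0.1412 - 0.3467 = -0.2055 eV
Step 2: Convert to Joules: dE_J = -0.2055 * 1.602e-19 = -3.292e-20 J
Step 3: Compute exponent = -dE_J / (kB * T) = -(-3.292e-20) / (1.381e-23 * 462.7) = 5.152
Step 4: P(E1)/P(E2) = exp(5.152) = 172.8

172.8


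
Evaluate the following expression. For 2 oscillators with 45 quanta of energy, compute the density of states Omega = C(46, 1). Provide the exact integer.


Step 1: Use binomial coefficient C(46, 1)
Step 2: Numerator = 46! / 45!
Step 3: Denominator = 1!
Step 4: Omega = 46

46


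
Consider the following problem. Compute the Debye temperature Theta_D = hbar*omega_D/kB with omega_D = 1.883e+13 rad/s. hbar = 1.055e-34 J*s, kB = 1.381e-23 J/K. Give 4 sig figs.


Step 1: hbar*omega_D = 1.055e-34 * 1.883e+13 = 1.987e-21 J
Step 2: Theta_D = 1.987e-21 / 1.381e-23
Step 3: Theta_D = 143.8 K

143.8


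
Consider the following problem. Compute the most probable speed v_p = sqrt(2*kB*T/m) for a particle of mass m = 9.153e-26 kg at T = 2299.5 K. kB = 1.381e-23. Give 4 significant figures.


Step 1: Numerator = 2*kB*T = 2*1.381e-23*2299.5 = 6.351e-20
Step 2: Ratio = 6.351e-20 / 9.153e-26 = 6.939e+05
Step 3: v_p = sqrt(6.939e+05) = 833 m/s

833


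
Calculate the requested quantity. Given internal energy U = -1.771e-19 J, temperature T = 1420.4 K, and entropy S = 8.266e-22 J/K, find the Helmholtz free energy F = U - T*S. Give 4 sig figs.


Step 1: T*S = 1420.4 * 8.266e-22 = 1.174e-18 J
Step 2: F = U - T*S = -1.771e-19 - 1.174e-18
Step 3: F = -1.351e-18 J

-1.351e-18


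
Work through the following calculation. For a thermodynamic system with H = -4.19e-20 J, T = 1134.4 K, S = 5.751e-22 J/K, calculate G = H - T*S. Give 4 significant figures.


Step 1: T*S = 1134.4 * 5.751e-22 = 6.524e-19 J
Step 2: G = H - T*S = -4.19e-20 - 6.524e-19
Step 3: G = -6.943e-19 J

-6.943e-19


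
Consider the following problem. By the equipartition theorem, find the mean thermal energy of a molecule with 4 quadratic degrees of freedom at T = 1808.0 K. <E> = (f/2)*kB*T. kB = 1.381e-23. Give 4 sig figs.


Step 1: f/2 = 4/2 = 2
Step 2: kB*T = 1.381e-23 * 1808.0 = 2.497e-20
Step 3: <E> = 2 * 2.497e-20 = 4.994e-20 J

4.994e-20


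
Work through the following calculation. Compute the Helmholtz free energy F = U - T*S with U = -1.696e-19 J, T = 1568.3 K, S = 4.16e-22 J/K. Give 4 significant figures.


Step 1: T*S = 1568.3 * 4.16e-22 = 6.524e-19 J
Step 2: F = U - T*S = -1.696e-19 - 6.524e-19
Step 3: F = -8.22e-19 J

-8.22e-19


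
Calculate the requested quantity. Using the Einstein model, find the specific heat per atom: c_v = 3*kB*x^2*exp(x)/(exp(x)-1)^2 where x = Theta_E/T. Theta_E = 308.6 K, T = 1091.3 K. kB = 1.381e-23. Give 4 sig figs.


Step 1: x = Theta_E/T = 308.6/1091.3 = 0.2828
Step 2: x^2 = 0.07997
Step 3: exp(x) = 1.327
Step 4: c_v = 3*1.381e-23*0.07997*1.327/(1.327-1)^2 = 4.116e-23

4.116e-23


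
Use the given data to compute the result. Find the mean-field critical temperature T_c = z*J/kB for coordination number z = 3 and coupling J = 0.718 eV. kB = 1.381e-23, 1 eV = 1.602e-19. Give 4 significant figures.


Step 1: z*J = 3*0.718 = 2.154 eV
Step 2: Convert to Joules: 2.154*1.602e-19 = 3.451e-19 J
Step 3: T_c = 3.451e-19 / 1.381e-23 = 2.499e+04 K

2.499e+04


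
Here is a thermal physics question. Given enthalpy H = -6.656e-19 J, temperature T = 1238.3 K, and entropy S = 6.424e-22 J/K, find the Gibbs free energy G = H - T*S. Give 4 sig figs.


Step 1: T*S = 1238.3 * 6.424e-22 = 7.955e-19 J
Step 2: G = H - T*S = -6.656e-19 - 7.955e-19
Step 3: G = -1.461e-18 J

-1.461e-18


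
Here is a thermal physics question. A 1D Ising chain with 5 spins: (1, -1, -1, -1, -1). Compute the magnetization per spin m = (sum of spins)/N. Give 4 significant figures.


Step 1: Count up spins (+1): 1, down spins (-1): 4
Step 2: Total magnetization M = 1 - 4 = -3
Step 3: m = M/N = -3/5 = -0.6

-0.6


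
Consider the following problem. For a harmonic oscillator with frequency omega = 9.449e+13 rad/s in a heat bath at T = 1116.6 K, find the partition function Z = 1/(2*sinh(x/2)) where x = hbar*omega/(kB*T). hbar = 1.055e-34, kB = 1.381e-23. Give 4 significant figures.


Step 1: Compute x = hbar*omega/(kB*T) = 1.055e-34*9.449e+13/(1.381e-23*1116.6) = 0.6465
Step 2: x/2 = 0.3232
Step 3: sinh(x/2) = 0.3289
Step 4: Z = 1/(2*0.3289) = 1.52

1.52


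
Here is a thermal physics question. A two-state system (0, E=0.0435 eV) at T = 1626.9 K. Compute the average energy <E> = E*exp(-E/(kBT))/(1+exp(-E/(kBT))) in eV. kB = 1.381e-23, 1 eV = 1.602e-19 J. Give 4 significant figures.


Step 1: beta*E = 0.0435*1.602e-19/(1.381e-23*1626.9) = 0.3102
Step 2: exp(-beta*E) = 0.7333
Step 3: <E> = 0.0435*0.7333/(1+0.7333) = 0.0184 eV

0.0184


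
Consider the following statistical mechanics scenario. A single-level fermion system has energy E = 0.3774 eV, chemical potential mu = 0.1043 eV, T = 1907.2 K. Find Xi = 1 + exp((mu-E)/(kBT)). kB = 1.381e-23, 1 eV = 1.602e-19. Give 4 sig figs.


Step 1: (mu - E) = 0.1043 - 0.3774 = -0.2731 eV
Step 2: x = (mu-E)*eV/(kB*T) = -0.2731*1.602e-19/(1.381e-23*1907.2) = -1.661
Step 3: exp(x) = 0.1899
Step 4: Xi = 1 + 0.1899 = 1.19

1.19


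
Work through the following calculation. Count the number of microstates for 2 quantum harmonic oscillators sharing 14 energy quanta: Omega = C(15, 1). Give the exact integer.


Step 1: Use binomial coefficient C(15, 1)
Step 2: Numerator = 15! / 14!
Step 3: Denominator = 1!
Step 4: Omega = 15

15


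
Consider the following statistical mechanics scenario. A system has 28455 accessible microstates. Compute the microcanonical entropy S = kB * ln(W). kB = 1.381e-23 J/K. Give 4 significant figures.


Step 1: ln(W) = ln(28455) = 10.26
Step 2: S = kB * ln(W) = 1.381e-23 * 10.26
Step 3: S = 1.416e-22 J/K

1.416e-22


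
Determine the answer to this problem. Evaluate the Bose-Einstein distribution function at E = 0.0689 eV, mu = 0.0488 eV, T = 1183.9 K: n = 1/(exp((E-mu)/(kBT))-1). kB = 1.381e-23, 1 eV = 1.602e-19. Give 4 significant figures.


Step 1: (E - mu) = 0.0201 eV
Step 2: x = (E-mu)*eV/(kB*T) = 0.0201*1.602e-19/(1.381e-23*1183.9) = 0.1969
Step 3: exp(x) = 1.218
Step 4: n = 1/(exp(x)-1) = 4.594

4.594


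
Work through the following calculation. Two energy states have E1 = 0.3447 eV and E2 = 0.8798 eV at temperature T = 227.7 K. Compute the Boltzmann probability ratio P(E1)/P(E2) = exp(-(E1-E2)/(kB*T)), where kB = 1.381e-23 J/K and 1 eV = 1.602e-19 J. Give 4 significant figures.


Step 1: Compute energy difference dE = E1 - E2 = 0.3447 - 0.8798 = -0.5351 eV
Step 2: Convert to Joules: dE_J = -0.5351 * 1.602e-19 = -8.572e-20 J
Step 3: Compute exponent = -dE_J / (kB * T) = -(-8.572e-20) / (1.381e-23 * 227.7) = 27.26
Step 4: P(E1)/P(E2) = exp(27.26) = 6.907e+11

6.907e+11


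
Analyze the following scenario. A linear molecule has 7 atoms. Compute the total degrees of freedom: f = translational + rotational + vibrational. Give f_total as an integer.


Step 1: Translational DOF = 3
Step 2: Rotational DOF (linear) = 2
Step 3: Vibrational DOF = 3*7 - 5 = 16
Step 4: Total = 3 + 2 + 16 = 21

21


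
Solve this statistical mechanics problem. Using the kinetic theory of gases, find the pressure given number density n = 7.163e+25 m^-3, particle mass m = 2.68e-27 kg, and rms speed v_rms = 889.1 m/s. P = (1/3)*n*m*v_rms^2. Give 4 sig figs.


Step 1: v_rms^2 = 889.1^2 = 7.905e+05
Step 2: n*m = 7.163e+25*2.68e-27 = 0.192
Step 3: P = (1/3)*0.192*7.905e+05 = 5.058e+04 Pa

5.058e+04


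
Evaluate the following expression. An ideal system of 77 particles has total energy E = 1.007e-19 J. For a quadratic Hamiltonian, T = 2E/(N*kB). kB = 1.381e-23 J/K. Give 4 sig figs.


Step 1: Numerator = 2*E = 2*1.007e-19 = 2.014e-19 J
Step 2: Denominator = N*kB = 77*1.381e-23 = 1.063e-21
Step 3: T = 2.014e-19 / 1.063e-21 = 189.4 K

189.4


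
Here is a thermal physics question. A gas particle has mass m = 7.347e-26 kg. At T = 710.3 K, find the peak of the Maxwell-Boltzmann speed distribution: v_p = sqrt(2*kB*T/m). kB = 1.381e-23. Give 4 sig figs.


Step 1: Numerator = 2*kB*T = 2*1.381e-23*710.3 = 1.962e-20
Step 2: Ratio = 1.962e-20 / 7.347e-26 = 2.67e+05
Step 3: v_p = sqrt(2.67e+05) = 516.7 m/s

516.7


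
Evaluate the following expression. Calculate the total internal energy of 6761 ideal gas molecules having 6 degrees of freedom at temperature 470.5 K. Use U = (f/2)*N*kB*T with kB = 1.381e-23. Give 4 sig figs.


Step 1: f/2 = 6/2 = 3.0
Step 2: N*kB*T = 6761*1.381e-23*470.5 = 4.393e-17
Step 3: U = 3.0 * 4.393e-17 = 1.318e-16 J

1.318e-16


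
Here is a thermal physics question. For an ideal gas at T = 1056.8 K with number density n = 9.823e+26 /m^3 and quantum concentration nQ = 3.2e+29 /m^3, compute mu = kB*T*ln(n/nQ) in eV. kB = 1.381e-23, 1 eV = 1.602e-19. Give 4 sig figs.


Step 1: n/nQ = 9.823e+26/3.2e+29 = 0.00307
Step 2: ln(n/nQ) = -5.786
Step 3: mu = kB*T*ln(n/nQ) = 1.459e-20*-5.786 = -8.445e-20 J
Step 4: Convert to eV: -8.445e-20/1.602e-19 = -0.5271 eV

-0.5271
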